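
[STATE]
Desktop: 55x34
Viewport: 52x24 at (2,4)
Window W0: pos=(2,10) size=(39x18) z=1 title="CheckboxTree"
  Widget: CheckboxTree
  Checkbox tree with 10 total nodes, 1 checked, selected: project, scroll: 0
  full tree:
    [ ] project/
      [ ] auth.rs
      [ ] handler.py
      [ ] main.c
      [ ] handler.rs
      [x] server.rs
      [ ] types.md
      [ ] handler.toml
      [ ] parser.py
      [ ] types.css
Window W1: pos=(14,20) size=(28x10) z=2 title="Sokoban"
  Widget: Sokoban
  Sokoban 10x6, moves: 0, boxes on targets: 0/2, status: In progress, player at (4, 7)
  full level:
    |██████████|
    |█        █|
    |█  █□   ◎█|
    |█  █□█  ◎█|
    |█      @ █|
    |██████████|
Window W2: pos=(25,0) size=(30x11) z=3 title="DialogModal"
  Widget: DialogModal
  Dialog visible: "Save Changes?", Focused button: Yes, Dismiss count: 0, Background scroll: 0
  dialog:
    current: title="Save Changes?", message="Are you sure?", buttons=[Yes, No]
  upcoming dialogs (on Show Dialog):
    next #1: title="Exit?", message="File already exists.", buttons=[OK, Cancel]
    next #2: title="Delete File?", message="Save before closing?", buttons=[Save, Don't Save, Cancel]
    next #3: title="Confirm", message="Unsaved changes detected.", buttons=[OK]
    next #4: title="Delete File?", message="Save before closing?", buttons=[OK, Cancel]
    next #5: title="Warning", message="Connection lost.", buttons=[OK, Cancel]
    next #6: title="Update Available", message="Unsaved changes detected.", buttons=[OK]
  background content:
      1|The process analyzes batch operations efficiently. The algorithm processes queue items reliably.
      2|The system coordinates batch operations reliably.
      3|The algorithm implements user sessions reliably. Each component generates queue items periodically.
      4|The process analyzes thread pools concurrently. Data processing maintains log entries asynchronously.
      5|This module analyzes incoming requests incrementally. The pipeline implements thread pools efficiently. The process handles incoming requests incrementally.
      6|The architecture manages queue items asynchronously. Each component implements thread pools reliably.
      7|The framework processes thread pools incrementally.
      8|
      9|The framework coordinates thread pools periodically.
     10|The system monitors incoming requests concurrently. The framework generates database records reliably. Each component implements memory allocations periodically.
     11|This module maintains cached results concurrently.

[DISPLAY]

                       ┃The s┌───────────────┐ batch
                       ┃The a│ Save Changes? │ts use
                       ┃The p│ Are you sure? │hread 
                       ┃This │   [Yes]  No   │ncomin
                       ┃The a└───────────────┘es que
                       ┃The framework processes thre
┏━━━━━━━━━━━━━━━━━━━━━━┗━━━━━━━━━━━━━━━━━━━━━━━━━━━━
┃ CheckboxTree                        ┃             
┠─────────────────────────────────────┨             
┃>[-] project/                        ┃             
┃   [ ] auth.rs                       ┃             
┃   [ ] handler.py                    ┃             
┃   [ ] main.c                        ┃             
┃   [ ] handler.rs                    ┃             
┃   [x] server.rs                     ┃             
┃   [ ] types.md                      ┃             
┃   [ ] hand┏━━━━━━━━━━━━━━━━━━━━━━━━━━┓            
┃   [ ] pars┃ Sokoban                  ┃            
┃   [ ] type┠──────────────────────────┨            
┃           ┃██████████                ┃            
┃           ┃█        █                ┃            
┃           ┃█  █□   ◎█                ┃            
┃           ┃█  █□█  ◎█                ┃            
┗━━━━━━━━━━━┃█      @ █                ┃            


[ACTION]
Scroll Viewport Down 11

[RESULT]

┏━━━━━━━━━━━━━━━━━━━━━━┗━━━━━━━━━━━━━━━━━━━━━━━━━━━━
┃ CheckboxTree                        ┃             
┠─────────────────────────────────────┨             
┃>[-] project/                        ┃             
┃   [ ] auth.rs                       ┃             
┃   [ ] handler.py                    ┃             
┃   [ ] main.c                        ┃             
┃   [ ] handler.rs                    ┃             
┃   [x] server.rs                     ┃             
┃   [ ] types.md                      ┃             
┃   [ ] hand┏━━━━━━━━━━━━━━━━━━━━━━━━━━┓            
┃   [ ] pars┃ Sokoban                  ┃            
┃   [ ] type┠──────────────────────────┨            
┃           ┃██████████                ┃            
┃           ┃█        █                ┃            
┃           ┃█  █□   ◎█                ┃            
┃           ┃█  █□█  ◎█                ┃            
┗━━━━━━━━━━━┃█      @ █                ┃            
            ┃██████████                ┃            
            ┗━━━━━━━━━━━━━━━━━━━━━━━━━━┛            
                                                    
                                                    
                                                    
                                                    


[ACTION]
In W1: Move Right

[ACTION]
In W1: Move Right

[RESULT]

┏━━━━━━━━━━━━━━━━━━━━━━┗━━━━━━━━━━━━━━━━━━━━━━━━━━━━
┃ CheckboxTree                        ┃             
┠─────────────────────────────────────┨             
┃>[-] project/                        ┃             
┃   [ ] auth.rs                       ┃             
┃   [ ] handler.py                    ┃             
┃   [ ] main.c                        ┃             
┃   [ ] handler.rs                    ┃             
┃   [x] server.rs                     ┃             
┃   [ ] types.md                      ┃             
┃   [ ] hand┏━━━━━━━━━━━━━━━━━━━━━━━━━━┓            
┃   [ ] pars┃ Sokoban                  ┃            
┃   [ ] type┠──────────────────────────┨            
┃           ┃██████████                ┃            
┃           ┃█        █                ┃            
┃           ┃█  █□   ◎█                ┃            
┃           ┃█  █□█  ◎█                ┃            
┗━━━━━━━━━━━┃█       @█                ┃            
            ┃██████████                ┃            
            ┗━━━━━━━━━━━━━━━━━━━━━━━━━━┛            
                                                    
                                                    
                                                    
                                                    


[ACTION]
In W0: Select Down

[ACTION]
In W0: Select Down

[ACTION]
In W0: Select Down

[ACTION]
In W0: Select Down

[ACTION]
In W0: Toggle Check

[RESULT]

┏━━━━━━━━━━━━━━━━━━━━━━┗━━━━━━━━━━━━━━━━━━━━━━━━━━━━
┃ CheckboxTree                        ┃             
┠─────────────────────────────────────┨             
┃ [-] project/                        ┃             
┃   [ ] auth.rs                       ┃             
┃   [ ] handler.py                    ┃             
┃   [ ] main.c                        ┃             
┃>  [x] handler.rs                    ┃             
┃   [x] server.rs                     ┃             
┃   [ ] types.md                      ┃             
┃   [ ] hand┏━━━━━━━━━━━━━━━━━━━━━━━━━━┓            
┃   [ ] pars┃ Sokoban                  ┃            
┃   [ ] type┠──────────────────────────┨            
┃           ┃██████████                ┃            
┃           ┃█        █                ┃            
┃           ┃█  █□   ◎█                ┃            
┃           ┃█  █□█  ◎█                ┃            
┗━━━━━━━━━━━┃█       @█                ┃            
            ┃██████████                ┃            
            ┗━━━━━━━━━━━━━━━━━━━━━━━━━━┛            
                                                    
                                                    
                                                    
                                                    


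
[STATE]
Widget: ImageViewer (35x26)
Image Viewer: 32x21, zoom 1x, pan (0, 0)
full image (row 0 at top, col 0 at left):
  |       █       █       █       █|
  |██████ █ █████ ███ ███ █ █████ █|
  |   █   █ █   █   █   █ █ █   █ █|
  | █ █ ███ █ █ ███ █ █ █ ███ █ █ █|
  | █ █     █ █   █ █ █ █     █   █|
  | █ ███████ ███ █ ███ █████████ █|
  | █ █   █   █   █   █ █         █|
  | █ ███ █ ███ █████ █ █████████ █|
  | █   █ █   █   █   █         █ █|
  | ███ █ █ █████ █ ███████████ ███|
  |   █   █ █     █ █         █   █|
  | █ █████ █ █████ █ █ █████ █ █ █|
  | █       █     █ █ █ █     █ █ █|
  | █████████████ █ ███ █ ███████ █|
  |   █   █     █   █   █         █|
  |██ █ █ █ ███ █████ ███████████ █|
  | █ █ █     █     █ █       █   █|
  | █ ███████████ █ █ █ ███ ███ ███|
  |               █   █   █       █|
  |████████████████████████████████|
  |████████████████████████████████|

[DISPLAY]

       █       █       █       █   
██████ █ █████ ███ ███ █ █████ █   
   █   █ █   █   █   █ █ █   █ █   
 █ █ ███ █ █ ███ █ █ █ ███ █ █ █   
 █ █     █ █   █ █ █ █     █   █   
 █ ███████ ███ █ ███ █████████ █   
 █ █   █   █   █   █ █         █   
 █ ███ █ ███ █████ █ █████████ █   
 █   █ █   █   █   █         █ █   
 ███ █ █ █████ █ ███████████ ███   
   █   █ █     █ █         █   █   
 █ █████ █ █████ █ █ █████ █ █ █   
 █       █     █ █ █ █     █ █ █   
 █████████████ █ ███ █ ███████ █   
   █   █     █   █   █         █   
██ █ █ █ ███ █████ ███████████ █   
 █ █ █     █     █ █       █   █   
 █ ███████████ █ █ █ ███ ███ ███   
               █   █   █       █   
████████████████████████████████   
████████████████████████████████   
                                   
                                   
                                   
                                   
                                   


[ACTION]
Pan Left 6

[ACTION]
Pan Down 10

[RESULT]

   █   █ █     █ █         █   █   
 █ █████ █ █████ █ █ █████ █ █ █   
 █       █     █ █ █ █     █ █ █   
 █████████████ █ ███ █ ███████ █   
   █   █     █   █   █         █   
██ █ █ █ ███ █████ ███████████ █   
 █ █ █     █     █ █       █   █   
 █ ███████████ █ █ █ ███ ███ ███   
               █   █   █       █   
████████████████████████████████   
████████████████████████████████   
                                   
                                   
                                   
                                   
                                   
                                   
                                   
                                   
                                   
                                   
                                   
                                   
                                   
                                   
                                   


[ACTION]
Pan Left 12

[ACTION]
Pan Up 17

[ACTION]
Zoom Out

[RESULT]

       █       █       █       █   
██████ █ █████ ███ ███ █ █████ █   
   █   █ █   █   █   █ █ █   █ █   
 █ █ ███ █ █ ███ █ █ █ ███ █ █ █   
 █ █     █ █   █ █ █ █     █   █   
 █ ███████ ███ █ ███ █████████ █   
 █ █   █   █   █   █ █         █   
 █ ███ █ ███ █████ █ █████████ █   
 █   █ █   █   █   █         █ █   
 ███ █ █ █████ █ ███████████ ███   
   █   █ █     █ █         █   █   
 █ █████ █ █████ █ █ █████ █ █ █   
 █       █     █ █ █ █     █ █ █   
 █████████████ █ ███ █ ███████ █   
   █   █     █   █   █         █   
██ █ █ █ ███ █████ ███████████ █   
 █ █ █     █     █ █       █   █   
 █ ███████████ █ █ █ ███ ███ ███   
               █   █   █       █   
████████████████████████████████   
████████████████████████████████   
                                   
                                   
                                   
                                   
                                   


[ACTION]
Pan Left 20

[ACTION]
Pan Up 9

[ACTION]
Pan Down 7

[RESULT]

 █ ███ █ ███ █████ █ █████████ █   
 █   █ █   █   █   █         █ █   
 ███ █ █ █████ █ ███████████ ███   
   █   █ █     █ █         █   █   
 █ █████ █ █████ █ █ █████ █ █ █   
 █       █     █ █ █ █     █ █ █   
 █████████████ █ ███ █ ███████ █   
   █   █     █   █   █         █   
██ █ █ █ ███ █████ ███████████ █   
 █ █ █     █     █ █       █   █   
 █ ███████████ █ █ █ ███ ███ ███   
               █   █   █       █   
████████████████████████████████   
████████████████████████████████   
                                   
                                   
                                   
                                   
                                   
                                   
                                   
                                   
                                   
                                   
                                   
                                   


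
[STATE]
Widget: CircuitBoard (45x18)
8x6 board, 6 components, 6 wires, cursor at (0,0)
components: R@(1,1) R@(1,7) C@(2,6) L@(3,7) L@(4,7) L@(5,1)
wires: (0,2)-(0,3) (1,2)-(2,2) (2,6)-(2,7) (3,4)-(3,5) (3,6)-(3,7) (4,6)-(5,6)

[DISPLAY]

   0 1 2 3 4 5 6 7                           
0  [.]      · ─ ·                            
                                             
1       R   ·                   R            
            │                                
2           ·               C ─ ·            
                                             
3                   · ─ ·   · ─ L            
                                             
4                           ·   L            
                            │                
5       L                   ·                
Cursor: (0,0)                                
                                             
                                             
                                             
                                             
                                             


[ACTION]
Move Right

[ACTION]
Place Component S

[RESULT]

   0 1 2 3 4 5 6 7                           
0      [S]  · ─ ·                            
                                             
1       R   ·                   R            
            │                                
2           ·               C ─ ·            
                                             
3                   · ─ ·   · ─ L            
                                             
4                           ·   L            
                            │                
5       L                   ·                
Cursor: (0,1)                                
                                             
                                             
                                             
                                             
                                             


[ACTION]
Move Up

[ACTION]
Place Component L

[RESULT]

   0 1 2 3 4 5 6 7                           
0      [L]  · ─ ·                            
                                             
1       R   ·                   R            
            │                                
2           ·               C ─ ·            
                                             
3                   · ─ ·   · ─ L            
                                             
4                           ·   L            
                            │                
5       L                   ·                
Cursor: (0,1)                                
                                             
                                             
                                             
                                             
                                             


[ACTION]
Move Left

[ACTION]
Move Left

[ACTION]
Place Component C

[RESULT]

   0 1 2 3 4 5 6 7                           
0  [C]  L   · ─ ·                            
                                             
1       R   ·                   R            
            │                                
2           ·               C ─ ·            
                                             
3                   · ─ ·   · ─ L            
                                             
4                           ·   L            
                            │                
5       L                   ·                
Cursor: (0,0)                                
                                             
                                             
                                             
                                             
                                             


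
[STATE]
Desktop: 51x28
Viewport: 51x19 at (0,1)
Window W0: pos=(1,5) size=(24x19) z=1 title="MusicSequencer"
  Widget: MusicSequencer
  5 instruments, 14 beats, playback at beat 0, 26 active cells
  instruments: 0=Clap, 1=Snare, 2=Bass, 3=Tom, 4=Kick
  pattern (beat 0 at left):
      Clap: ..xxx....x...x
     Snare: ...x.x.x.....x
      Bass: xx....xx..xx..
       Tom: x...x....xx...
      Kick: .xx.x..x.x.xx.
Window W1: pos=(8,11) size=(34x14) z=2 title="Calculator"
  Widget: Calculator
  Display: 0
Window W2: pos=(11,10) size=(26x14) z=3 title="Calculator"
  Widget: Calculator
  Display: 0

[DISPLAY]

                                                   
                                                   
                                                   
                                                   
 ┏━━━━━━━━━━━━━━━━━━━━━━┓                          
 ┃ MusicSequencer       ┃                          
 ┠──────────────────────┨                          
 ┃      ▼1234567890123  ┃                          
 ┃  Clap··███····█···█  ┃                          
 ┃ Snare···┏━━━━━━━━━━━━━━━━━━━━━━━━┓              
 ┃  Bass┏━━┃ Calculator             ┃━━━━┓         
 ┃   Tom┃ C┠────────────────────────┨    ┃         
 ┃  Kick┠──┃                       0┃────┨         
 ┃      ┃  ┃┌───┬───┬───┬───┐       ┃   0┃         
 ┃      ┃┌─┃│ 7 │ 8 │ 9 │ ÷ │       ┃    ┃         
 ┃      ┃│ ┃├───┼───┼───┼───┤       ┃    ┃         
 ┃      ┃├─┃│ 4 │ 5 │ 6 │ × │       ┃    ┃         
 ┃      ┃│ ┃├───┼───┼───┼───┤       ┃    ┃         
 ┃      ┃├─┃│ 1 │ 2 │ 3 │ - │       ┃    ┃         


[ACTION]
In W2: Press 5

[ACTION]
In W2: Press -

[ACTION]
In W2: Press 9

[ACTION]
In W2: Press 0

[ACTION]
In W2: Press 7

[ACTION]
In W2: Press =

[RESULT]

                                                   
                                                   
                                                   
                                                   
 ┏━━━━━━━━━━━━━━━━━━━━━━┓                          
 ┃ MusicSequencer       ┃                          
 ┠──────────────────────┨                          
 ┃      ▼1234567890123  ┃                          
 ┃  Clap··███····█···█  ┃                          
 ┃ Snare···┏━━━━━━━━━━━━━━━━━━━━━━━━┓              
 ┃  Bass┏━━┃ Calculator             ┃━━━━┓         
 ┃   Tom┃ C┠────────────────────────┨    ┃         
 ┃  Kick┠──┃                    -902┃────┨         
 ┃      ┃  ┃┌───┬───┬───┬───┐       ┃   0┃         
 ┃      ┃┌─┃│ 7 │ 8 │ 9 │ ÷ │       ┃    ┃         
 ┃      ┃│ ┃├───┼───┼───┼───┤       ┃    ┃         
 ┃      ┃├─┃│ 4 │ 5 │ 6 │ × │       ┃    ┃         
 ┃      ┃│ ┃├───┼───┼───┼───┤       ┃    ┃         
 ┃      ┃├─┃│ 1 │ 2 │ 3 │ - │       ┃    ┃         


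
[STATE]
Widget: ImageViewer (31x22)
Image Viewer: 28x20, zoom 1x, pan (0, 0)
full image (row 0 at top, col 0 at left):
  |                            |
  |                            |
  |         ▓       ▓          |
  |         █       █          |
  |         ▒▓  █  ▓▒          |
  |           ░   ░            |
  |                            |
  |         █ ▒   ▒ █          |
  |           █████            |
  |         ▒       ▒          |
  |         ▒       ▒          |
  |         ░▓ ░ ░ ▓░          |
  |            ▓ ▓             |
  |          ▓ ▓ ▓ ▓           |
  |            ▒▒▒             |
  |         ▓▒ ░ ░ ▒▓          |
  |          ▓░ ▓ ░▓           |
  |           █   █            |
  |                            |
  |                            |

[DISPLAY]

                               
                               
         ▓       ▓             
         █       █             
         ▒▓  █  ▓▒             
           ░   ░               
                               
         █ ▒   ▒ █             
           █████               
         ▒       ▒             
         ▒       ▒             
         ░▓ ░ ░ ▓░             
            ▓ ▓                
          ▓ ▓ ▓ ▓              
            ▒▒▒                
         ▓▒ ░ ░ ▒▓             
          ▓░ ▓ ░▓              
           █   █               
                               
                               
                               
                               


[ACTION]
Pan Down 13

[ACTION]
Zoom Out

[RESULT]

          ▓ ▓ ▓ ▓              
            ▒▒▒                
         ▓▒ ░ ░ ▒▓             
          ▓░ ▓ ░▓              
           █   █               
                               
                               
                               
                               
                               
                               
                               
                               
                               
                               
                               
                               
                               
                               
                               
                               
                               


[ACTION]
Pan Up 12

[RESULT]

                               
         ▓       ▓             
         █       █             
         ▒▓  █  ▓▒             
           ░   ░               
                               
         █ ▒   ▒ █             
           █████               
         ▒       ▒             
         ▒       ▒             
         ░▓ ░ ░ ▓░             
            ▓ ▓                
          ▓ ▓ ▓ ▓              
            ▒▒▒                
         ▓▒ ░ ░ ▒▓             
          ▓░ ▓ ░▓              
           █   █               
                               
                               
                               
                               
                               


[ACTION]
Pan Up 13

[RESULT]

                               
                               
         ▓       ▓             
         █       █             
         ▒▓  █  ▓▒             
           ░   ░               
                               
         █ ▒   ▒ █             
           █████               
         ▒       ▒             
         ▒       ▒             
         ░▓ ░ ░ ▓░             
            ▓ ▓                
          ▓ ▓ ▓ ▓              
            ▒▒▒                
         ▓▒ ░ ░ ▒▓             
          ▓░ ▓ ░▓              
           █   █               
                               
                               
                               
                               


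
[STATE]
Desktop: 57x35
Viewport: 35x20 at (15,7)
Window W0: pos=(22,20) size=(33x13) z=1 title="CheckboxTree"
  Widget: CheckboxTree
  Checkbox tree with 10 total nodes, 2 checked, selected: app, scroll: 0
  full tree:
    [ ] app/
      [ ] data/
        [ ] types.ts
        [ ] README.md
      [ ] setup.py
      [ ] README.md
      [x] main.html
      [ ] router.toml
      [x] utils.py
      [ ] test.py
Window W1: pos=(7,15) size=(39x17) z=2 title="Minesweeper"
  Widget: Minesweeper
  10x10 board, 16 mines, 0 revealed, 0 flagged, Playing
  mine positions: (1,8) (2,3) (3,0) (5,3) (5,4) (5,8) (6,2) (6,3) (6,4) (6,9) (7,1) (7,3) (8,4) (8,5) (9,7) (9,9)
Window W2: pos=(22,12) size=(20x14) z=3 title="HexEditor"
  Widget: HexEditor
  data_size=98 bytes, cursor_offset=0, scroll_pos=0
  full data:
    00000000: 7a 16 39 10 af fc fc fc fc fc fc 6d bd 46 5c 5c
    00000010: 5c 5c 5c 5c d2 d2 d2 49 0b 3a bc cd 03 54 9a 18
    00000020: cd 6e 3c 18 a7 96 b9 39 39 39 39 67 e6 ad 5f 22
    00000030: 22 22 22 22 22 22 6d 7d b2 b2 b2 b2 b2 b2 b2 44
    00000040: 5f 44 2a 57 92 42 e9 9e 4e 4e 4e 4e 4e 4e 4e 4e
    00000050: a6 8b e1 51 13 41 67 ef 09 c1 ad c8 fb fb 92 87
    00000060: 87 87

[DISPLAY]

                                   
                                   
                                   
                                   
                                   
       ┏━━━━━━━━━━━━━━━━━━┓        
       ┃ HexEditor        ┃        
       ┠──────────────────┨        
━━━━━━━┃00000000  7A 16 39┃━━━┓    
eeper  ┃00000010  5c 5c 5c┃   ┃    
───────┃00000020  cd 6e 3c┃───┨    
■■■    ┃00000030  22 22 22┃   ┃    
■■■    ┃00000040  5f 44 2a┃   ┃    
■■■    ┃00000050  a6 8b e1┃   ┃━━━━
■■■    ┃00000060  87 87   ┃   ┃    
■■■    ┃                  ┃   ┃────
■■■    ┃                  ┃   ┃    
■■■    ┃                  ┃   ┃    
■■■    ┗━━━━━━━━━━━━━━━━━━┛   ┃    
■■■                           ┃    


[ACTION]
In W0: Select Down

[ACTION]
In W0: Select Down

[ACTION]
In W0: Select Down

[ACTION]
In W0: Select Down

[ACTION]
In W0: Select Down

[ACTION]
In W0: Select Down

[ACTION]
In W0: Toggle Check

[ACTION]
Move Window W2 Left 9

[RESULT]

                                   
                                   
                                   
                                   
                                   
━━━━━━━━━━━━━━━━━┓                 
HexEditor        ┃                 
─────────────────┨                 
0000000  7A 16 39┃━━━━━━━━━━━━┓    
0000010  5c 5c 5c┃            ┃    
0000020  cd 6e 3c┃────────────┨    
0000030  22 22 22┃            ┃    
0000040  5f 44 2a┃            ┃    
0000050  a6 8b e1┃            ┃━━━━
0000060  87 87   ┃            ┃    
                 ┃            ┃────
                 ┃            ┃    
                 ┃            ┃    
━━━━━━━━━━━━━━━━━┛            ┃    
■■■                           ┃    


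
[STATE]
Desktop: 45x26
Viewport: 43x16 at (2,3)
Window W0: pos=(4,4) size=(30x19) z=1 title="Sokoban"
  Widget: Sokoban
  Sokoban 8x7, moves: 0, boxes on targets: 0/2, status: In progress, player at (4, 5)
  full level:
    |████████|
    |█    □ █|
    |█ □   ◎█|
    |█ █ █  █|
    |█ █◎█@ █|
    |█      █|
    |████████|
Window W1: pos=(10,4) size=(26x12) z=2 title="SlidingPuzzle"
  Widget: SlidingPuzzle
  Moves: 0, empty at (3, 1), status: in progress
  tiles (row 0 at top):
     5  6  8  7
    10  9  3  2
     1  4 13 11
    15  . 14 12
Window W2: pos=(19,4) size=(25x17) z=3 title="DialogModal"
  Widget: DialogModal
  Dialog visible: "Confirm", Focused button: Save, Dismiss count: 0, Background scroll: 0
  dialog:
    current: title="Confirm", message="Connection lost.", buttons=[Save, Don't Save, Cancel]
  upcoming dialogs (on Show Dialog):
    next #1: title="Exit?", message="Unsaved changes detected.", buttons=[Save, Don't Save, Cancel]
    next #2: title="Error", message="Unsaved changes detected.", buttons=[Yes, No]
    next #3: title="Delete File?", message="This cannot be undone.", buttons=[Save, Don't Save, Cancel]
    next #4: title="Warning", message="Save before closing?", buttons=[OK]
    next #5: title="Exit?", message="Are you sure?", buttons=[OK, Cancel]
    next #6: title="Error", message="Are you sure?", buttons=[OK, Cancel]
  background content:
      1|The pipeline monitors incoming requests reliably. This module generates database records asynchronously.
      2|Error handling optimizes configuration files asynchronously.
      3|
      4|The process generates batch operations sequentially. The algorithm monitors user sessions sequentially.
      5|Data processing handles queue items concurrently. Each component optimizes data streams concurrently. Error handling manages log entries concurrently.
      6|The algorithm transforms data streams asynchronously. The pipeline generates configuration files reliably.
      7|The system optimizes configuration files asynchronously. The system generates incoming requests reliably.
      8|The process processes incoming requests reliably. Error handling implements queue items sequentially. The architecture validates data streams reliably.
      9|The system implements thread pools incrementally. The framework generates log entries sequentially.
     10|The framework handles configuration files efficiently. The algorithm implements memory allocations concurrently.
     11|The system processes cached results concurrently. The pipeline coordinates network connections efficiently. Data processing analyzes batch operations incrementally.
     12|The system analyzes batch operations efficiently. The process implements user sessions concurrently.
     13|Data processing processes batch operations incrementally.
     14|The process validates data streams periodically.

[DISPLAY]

                                           
  ┏━━━━━┏━━━━━━━━┏━━━━━━━━━━━━━━━━━━━━━━━┓ 
  ┃ Soko┃ Sliding┃ DialogModal           ┃ 
  ┠─────┠────────┠───────────────────────┨ 
  ┃█████┃┌────┬──┃The pipeline monitors i┃ 
  ┃█    ┃│  5 │  ┃Error handling optimize┃ 
  ┃█ □  ┃├────┼──┃                       ┃ 
  ┃█ █ █┃│ 10 │  ┃The process generates b┃ 
  ┃█ █◎█┃├────┼──┃Da┌─────────────────┐es┃ 
  ┃█    ┃│  1 │  ┃Th│     Confirm     │rm┃ 
  ┃█████┃├────┼──┃Th│ Connection lost.│co┃ 
  ┃Moves┃│ 15 │  ┃Th│[Save]  Don't Sav│ i┃ 
  ┃     ┗━━━━━━━━┃Th└─────────────────┘ t┃ 
  ┃              ┃The framework handles c┃ 
  ┃              ┃The system processes ca┃ 
  ┃              ┃The system analyzes bat┃ 


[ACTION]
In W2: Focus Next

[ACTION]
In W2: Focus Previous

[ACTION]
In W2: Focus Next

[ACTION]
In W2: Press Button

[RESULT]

                                           
  ┏━━━━━┏━━━━━━━━┏━━━━━━━━━━━━━━━━━━━━━━━┓ 
  ┃ Soko┃ Sliding┃ DialogModal           ┃ 
  ┠─────┠────────┠───────────────────────┨ 
  ┃█████┃┌────┬──┃The pipeline monitors i┃ 
  ┃█    ┃│  5 │  ┃Error handling optimize┃ 
  ┃█ □  ┃├────┼──┃                       ┃ 
  ┃█ █ █┃│ 10 │  ┃The process generates b┃ 
  ┃█ █◎█┃├────┼──┃Data processing handles┃ 
  ┃█    ┃│  1 │  ┃The algorithm transform┃ 
  ┃█████┃├────┼──┃The system optimizes co┃ 
  ┃Moves┃│ 15 │  ┃The process processes i┃ 
  ┃     ┗━━━━━━━━┃The system implements t┃ 
  ┃              ┃The framework handles c┃ 
  ┃              ┃The system processes ca┃ 
  ┃              ┃The system analyzes bat┃ 


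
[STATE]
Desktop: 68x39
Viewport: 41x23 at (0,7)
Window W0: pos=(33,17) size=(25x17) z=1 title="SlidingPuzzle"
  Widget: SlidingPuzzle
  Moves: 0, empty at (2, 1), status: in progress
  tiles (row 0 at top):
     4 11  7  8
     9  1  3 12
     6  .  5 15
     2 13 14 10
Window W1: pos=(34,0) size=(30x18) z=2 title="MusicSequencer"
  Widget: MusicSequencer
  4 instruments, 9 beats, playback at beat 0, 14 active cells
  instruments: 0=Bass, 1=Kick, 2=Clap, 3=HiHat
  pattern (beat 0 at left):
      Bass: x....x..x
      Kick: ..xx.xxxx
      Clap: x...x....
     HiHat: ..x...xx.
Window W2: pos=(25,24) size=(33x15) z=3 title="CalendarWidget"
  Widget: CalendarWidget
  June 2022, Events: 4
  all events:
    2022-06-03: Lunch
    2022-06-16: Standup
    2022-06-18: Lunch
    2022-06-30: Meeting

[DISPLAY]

                                  ┃ HiHat
                                  ┃      
                                  ┃      
                                  ┃      
                                  ┃      
                                  ┃      
                                  ┃      
                                  ┃      
                                  ┃      
                                  ┃      
                                 ┏┗━━━━━━
                                 ┃ Slidin
                                 ┠───────
                                 ┃┌────┬─
                                 ┃│  4 │ 
                                 ┃├────┼─
                                 ┃│  9 │ 
                         ┏━━━━━━━━━━━━━━━
                         ┃ CalendarWidget
                         ┠───────────────
                         ┃           June
                         ┃Mo Tu We Th Fr 
                         ┃       1  2  3*


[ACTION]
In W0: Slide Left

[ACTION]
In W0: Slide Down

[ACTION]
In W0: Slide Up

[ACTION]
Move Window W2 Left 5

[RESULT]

                                  ┃ HiHat
                                  ┃      
                                  ┃      
                                  ┃      
                                  ┃      
                                  ┃      
                                  ┃      
                                  ┃      
                                  ┃      
                                  ┃      
                                 ┏┗━━━━━━
                                 ┃ Slidin
                                 ┠───────
                                 ┃┌────┬─
                                 ┃│  4 │ 
                                 ┃├────┼─
                                 ┃│  9 │ 
                    ┏━━━━━━━━━━━━━━━━━━━━
                    ┃ CalendarWidget     
                    ┠────────────────────
                    ┃           June 2022
                    ┃Mo Tu We Th Fr Sa Su
                    ┃       1  2  3*  4  
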